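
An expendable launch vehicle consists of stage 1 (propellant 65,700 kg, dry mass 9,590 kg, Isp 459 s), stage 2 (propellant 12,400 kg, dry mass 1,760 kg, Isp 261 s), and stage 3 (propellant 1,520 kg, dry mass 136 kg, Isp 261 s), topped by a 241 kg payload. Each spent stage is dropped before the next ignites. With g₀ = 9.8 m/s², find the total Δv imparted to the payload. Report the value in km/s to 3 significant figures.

Ignition mass of stage 1 = 65,700+9,590 + 12,400+1,760 + 1,520+136 + 241 = 91,347 kg.
Stage 1: m₀ = 91,347 kg, m_f = 91,347 − 65,700 = 25,647 kg; Δv = 459×9.8×ln(3.562) = 4498.2×1.2702 ≈ 5714 m/s.
Stage 2: m₀ = 16,057 kg, m_f = 16,057 − 12,400 = 3,657 kg; Δv = 261×9.8×ln(4.391) = 2557.8×1.4795 ≈ 3784 m/s.
Stage 3: m₀ = 1,897 kg, m_f = 1,897 − 1,520 = 377 kg; Δv = 261×9.8×ln(5.032) = 2557.8×1.6158 ≈ 4133 m/s.
Total Δv = 5714 + 3784 + 4133 = 13631 m/s.

Δv ≈ 13.6 km/s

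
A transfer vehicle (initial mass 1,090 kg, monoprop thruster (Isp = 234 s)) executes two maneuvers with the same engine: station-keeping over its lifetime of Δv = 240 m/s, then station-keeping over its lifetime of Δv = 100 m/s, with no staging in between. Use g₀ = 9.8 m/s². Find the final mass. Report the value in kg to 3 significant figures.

v_e = Isp · g₀ = 234 × 9.8 = 2293.2 m/s.
After the first burn: m = 1090 × exp(−240/2293.2) = 1090 × 0.90063 = 981.687 kg.
After the second burn: m = 981.687 × exp(−100/2293.2) = 981.687 × 0.95733 = 939.798 kg.

final mass ≈ 940 kg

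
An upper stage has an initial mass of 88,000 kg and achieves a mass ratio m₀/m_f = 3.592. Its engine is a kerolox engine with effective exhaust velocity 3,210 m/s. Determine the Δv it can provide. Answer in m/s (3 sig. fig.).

Using Δv = v_e ln(m₀/m_f): Δv = v_e · ln(3.592) = 3210.0 × 1.2787 ≈ 4104.7 m/s.

Δv ≈ 4100 m/s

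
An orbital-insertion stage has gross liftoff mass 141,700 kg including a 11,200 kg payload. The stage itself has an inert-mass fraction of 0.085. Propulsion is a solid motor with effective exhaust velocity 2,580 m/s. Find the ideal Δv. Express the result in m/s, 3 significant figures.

Δv ≈ 4770 m/s

Stage wet mass = m₀ − payload = 141,700 − 11,200 = 130,500 kg.
Stage dry mass = ε × stage wet mass = 0.085 × 130,500 = 11,092.5 kg.
Burnout mass m_f = stage dry + payload = 11,092.5 + 11,200 = 22,292.5 kg.
Rocket equation: Δv = v_e · ln(141,700/22,292.5) = 2580.0 × ln(6.356) = 2580.0 × 1.8495 ≈ 4772 m/s.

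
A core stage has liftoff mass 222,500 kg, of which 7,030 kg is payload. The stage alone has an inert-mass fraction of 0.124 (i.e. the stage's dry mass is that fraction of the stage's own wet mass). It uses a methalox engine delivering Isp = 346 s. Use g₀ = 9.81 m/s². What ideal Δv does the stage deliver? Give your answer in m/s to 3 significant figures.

Stage wet mass = m₀ − payload = 222,500 − 7,030 = 215,470 kg.
Stage dry mass = ε × stage wet mass = 0.124 × 215,470 = 26,718.3 kg.
Burnout mass m_f = stage dry + payload = 26,718.3 + 7,030 = 33,748.3 kg.
v_e = Isp · g₀ = 346 × 9.81 = 3394.3 m/s.
Δv = v_e · ln(222,500/33,748.3) = 3394.3 × ln(6.593) = 3394.3 × 1.8860 ≈ 6402 m/s.

Δv ≈ 6400 m/s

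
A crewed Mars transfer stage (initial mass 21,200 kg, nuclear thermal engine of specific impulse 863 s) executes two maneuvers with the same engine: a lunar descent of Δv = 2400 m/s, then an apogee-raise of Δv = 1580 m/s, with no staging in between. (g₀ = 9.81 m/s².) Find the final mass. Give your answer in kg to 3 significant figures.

final mass ≈ 13200 kg

v_e = Isp · g₀ = 863 × 9.81 = 8466.0 m/s.
After the first burn: m = 21200 × exp(−2400/8466.0) = 21200 × 0.75315 = 15,966.8 kg.
After the second burn: m = 15,966.8 × exp(−1580/8466.0) = 15,966.8 × 0.82975 = 13,248.5 kg.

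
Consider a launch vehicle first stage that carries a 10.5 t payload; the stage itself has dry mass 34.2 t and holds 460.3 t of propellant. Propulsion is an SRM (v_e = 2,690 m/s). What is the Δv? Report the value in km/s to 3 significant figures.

Δv ≈ 6.52 km/s

m₀ = payload + dry + propellant = 10.5 + 34.2 + 460.3 = 505 t.
m_f = payload + dry = 10.5 + 34.2 = 44.7 t.
Δv = v_e · ln(m₀/m_f) = 2690.0 × ln(11.3) = 2690.0 × 2.4246 ≈ 6522.1 m/s.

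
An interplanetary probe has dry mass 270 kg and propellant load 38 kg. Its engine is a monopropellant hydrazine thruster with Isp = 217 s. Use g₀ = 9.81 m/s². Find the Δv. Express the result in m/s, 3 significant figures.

v_e = Isp · g₀ = 217 × 9.81 = 2128.8 m/s.
m₀ = m_dry + m_prop = 270 + 38 = 308 kg.
Using Δv = v_e ln(m₀/m_f): Δv = v_e · ln(m₀/m_f) = 2128.8 × ln(1.141) = 2128.8 × 0.1317 ≈ 280.3 m/s.

Δv ≈ 280 m/s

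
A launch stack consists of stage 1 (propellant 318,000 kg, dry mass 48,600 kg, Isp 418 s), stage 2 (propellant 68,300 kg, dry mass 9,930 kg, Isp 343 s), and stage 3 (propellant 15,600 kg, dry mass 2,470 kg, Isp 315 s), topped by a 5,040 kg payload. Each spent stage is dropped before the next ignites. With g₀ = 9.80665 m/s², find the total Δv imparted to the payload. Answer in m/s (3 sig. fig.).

Ignition mass of stage 1 = 318,000+48,600 + 68,300+9,930 + 15,600+2,470 + 5,040 = 467,940 kg.
Stage 1: m₀ = 467,940 kg, m_f = 467,940 − 318,000 = 149,940 kg; Δv = 418×9.80665×ln(3.121) = 4099.2×1.1381 ≈ 4665 m/s.
Stage 2: m₀ = 101,340 kg, m_f = 101,340 − 68,300 = 33,040 kg; Δv = 343×9.80665×ln(3.067) = 3363.7×1.1208 ≈ 3770 m/s.
Stage 3: m₀ = 23,110 kg, m_f = 23,110 − 15,600 = 7,510 kg; Δv = 315×9.80665×ln(3.077) = 3089.1×1.1240 ≈ 3472 m/s.
Total Δv = 4665 + 3770 + 3472 = 11907 m/s.

Δv ≈ 11900 m/s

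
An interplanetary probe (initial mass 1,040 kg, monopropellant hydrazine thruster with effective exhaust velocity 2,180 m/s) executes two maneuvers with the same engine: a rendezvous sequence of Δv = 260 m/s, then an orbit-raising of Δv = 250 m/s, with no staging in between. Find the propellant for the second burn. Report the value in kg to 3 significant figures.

After the first burn: m = 1040 × exp(−260/2180.0) = 1040 × 0.88757 = 923.073 kg.
After the second burn: m = 923.073 × exp(−250/2180.0) = 923.073 × 0.89165 = 823.058 kg.
Second-burn propellant = 923.073 − 823.058 = 100.015 kg.

propellant for the second burn ≈ 100 kg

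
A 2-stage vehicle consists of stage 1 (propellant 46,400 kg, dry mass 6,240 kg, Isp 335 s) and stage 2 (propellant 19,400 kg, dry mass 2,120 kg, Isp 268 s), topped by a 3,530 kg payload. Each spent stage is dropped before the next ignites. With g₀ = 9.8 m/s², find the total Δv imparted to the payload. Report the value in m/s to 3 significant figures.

Ignition mass of stage 1 = 46,400+6,240 + 19,400+2,120 + 3,530 = 77,690 kg.
Stage 1: m₀ = 77,690 kg, m_f = 77,690 − 46,400 = 31,290 kg; Δv = 335×9.8×ln(2.483) = 3283.0×0.9094 ≈ 2986 m/s.
Stage 2: m₀ = 25,050 kg, m_f = 25,050 − 19,400 = 5,650 kg; Δv = 268×9.8×ln(4.434) = 2626.4×1.4892 ≈ 3911 m/s.
Total Δv = 2986 + 3911 = 6897 m/s.

Δv ≈ 6900 m/s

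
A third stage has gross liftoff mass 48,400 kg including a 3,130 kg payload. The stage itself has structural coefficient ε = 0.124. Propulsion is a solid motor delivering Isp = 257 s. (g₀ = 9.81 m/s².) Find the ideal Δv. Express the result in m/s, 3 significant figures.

Δv ≈ 4310 m/s

Stage wet mass = m₀ − payload = 48,400 − 3,130 = 45,270 kg.
Stage dry mass = ε × stage wet mass = 0.124 × 45,270 = 5,613.48 kg.
Burnout mass m_f = stage dry + payload = 5,613.48 + 3,130 = 8,743.48 kg.
v_e = Isp · g₀ = 257 × 9.81 = 2521.2 m/s.
Using Δv = v_e ln(m₀/m_f): Δv = v_e · ln(48,400/8,743.48) = 2521.2 × ln(5.536) = 2521.2 × 1.7112 ≈ 4314 m/s.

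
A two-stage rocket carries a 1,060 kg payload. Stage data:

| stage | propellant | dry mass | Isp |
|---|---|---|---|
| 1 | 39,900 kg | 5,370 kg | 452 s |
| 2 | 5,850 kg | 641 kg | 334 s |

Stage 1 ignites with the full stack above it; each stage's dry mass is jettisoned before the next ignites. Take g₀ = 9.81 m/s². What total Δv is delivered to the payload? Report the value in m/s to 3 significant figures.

Δv ≈ 11100 m/s

Ignition mass of stage 1 = 39,900+5,370 + 5,850+641 + 1,060 = 52,821 kg.
Stage 1: m₀ = 52,821 kg, m_f = 52,821 − 39,900 = 12,921 kg; Δv = 452×9.81×ln(4.088) = 4434.1×1.4081 ≈ 6243 m/s.
Stage 2: m₀ = 7,551 kg, m_f = 7,551 − 5,850 = 1,701 kg; Δv = 334×9.81×ln(4.439) = 3276.5×1.4905 ≈ 4884 m/s.
Total Δv = 6243 + 4884 = 11127 m/s.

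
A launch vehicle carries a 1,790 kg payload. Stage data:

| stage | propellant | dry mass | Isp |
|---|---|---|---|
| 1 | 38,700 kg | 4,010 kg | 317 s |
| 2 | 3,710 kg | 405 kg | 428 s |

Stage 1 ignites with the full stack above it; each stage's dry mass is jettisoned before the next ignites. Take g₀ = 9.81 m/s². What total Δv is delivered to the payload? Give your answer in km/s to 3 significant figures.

Ignition mass of stage 1 = 38,700+4,010 + 3,710+405 + 1,790 = 48,615 kg.
Stage 1: m₀ = 48,615 kg, m_f = 48,615 − 38,700 = 9,915 kg; Δv = 317×9.81×ln(4.903) = 3109.8×1.5899 ≈ 4944 m/s.
Stage 2: m₀ = 5,905 kg, m_f = 5,905 − 3,710 = 2,195 kg; Δv = 428×9.81×ln(2.69) = 4198.7×0.9896 ≈ 4155 m/s.
Total Δv = 4944 + 4155 = 9099 m/s.

Δv ≈ 9.10 km/s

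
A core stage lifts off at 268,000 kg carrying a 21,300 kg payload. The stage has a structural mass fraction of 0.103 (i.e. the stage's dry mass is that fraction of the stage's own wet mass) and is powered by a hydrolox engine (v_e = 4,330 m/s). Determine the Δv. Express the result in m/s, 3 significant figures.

Stage wet mass = m₀ − payload = 268,000 − 21,300 = 246,700 kg.
Stage dry mass = ε × stage wet mass = 0.103 × 246,700 = 25,410.1 kg.
Burnout mass m_f = stage dry + payload = 25,410.1 + 21,300 = 46,710.1 kg.
By the Tsiolkovsky rocket equation, Δv = v_e · ln(268,000/46,710.1) = 4330.0 × ln(5.738) = 4330.0 × 1.7470 ≈ 7565 m/s.

Δv ≈ 7560 m/s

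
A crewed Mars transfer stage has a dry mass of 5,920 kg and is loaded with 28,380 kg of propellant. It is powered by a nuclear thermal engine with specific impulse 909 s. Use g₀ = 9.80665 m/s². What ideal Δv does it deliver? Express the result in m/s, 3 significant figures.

Δv ≈ 15700 m/s

v_e = Isp · g₀ = 909 × 9.80665 = 8914.2 m/s.
m₀ = m_dry + m_prop = 5,920 + 28,380 = 34,300 kg.
Δv = v_e · ln(m₀/m_f) = 8914.2 × ln(5.794) = 8914.2 × 1.7568 ≈ 15660.6 m/s.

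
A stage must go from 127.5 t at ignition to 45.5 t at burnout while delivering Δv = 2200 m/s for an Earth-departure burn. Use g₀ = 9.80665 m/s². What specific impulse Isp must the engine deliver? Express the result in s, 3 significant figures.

Isp ≈ 218 s

ln(m₀/m_f) = ln(127500/45500) = ln(2.802) = 1.0304.
From the ideal rocket equation, v_e = Δv / ln(m₀/m_f) = 2200 / 1.0304 = 2135.1 m/s.
Isp = v_e / g₀ = 2135.1 / 9.80665 = 217.7 s.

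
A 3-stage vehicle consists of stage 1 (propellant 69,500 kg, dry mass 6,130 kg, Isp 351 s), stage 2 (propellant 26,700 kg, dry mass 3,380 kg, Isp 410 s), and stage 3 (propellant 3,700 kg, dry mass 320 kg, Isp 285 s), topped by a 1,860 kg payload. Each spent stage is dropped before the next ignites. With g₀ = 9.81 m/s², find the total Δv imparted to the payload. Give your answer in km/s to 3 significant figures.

Δv ≈ 11.6 km/s

Ignition mass of stage 1 = 69,500+6,130 + 26,700+3,380 + 3,700+320 + 1,860 = 111,590 kg.
Stage 1: m₀ = 111,590 kg, m_f = 111,590 − 69,500 = 42,090 kg; Δv = 351×9.81×ln(2.651) = 3443.3×0.9750 ≈ 3357 m/s.
Stage 2: m₀ = 35,960 kg, m_f = 35,960 − 26,700 = 9,260 kg; Δv = 410×9.81×ln(3.883) = 4022.1×1.3567 ≈ 5457 m/s.
Stage 3: m₀ = 5,880 kg, m_f = 5,880 − 3,700 = 2,180 kg; Δv = 285×9.81×ln(2.697) = 2795.9×0.9922 ≈ 2774 m/s.
Total Δv = 3357 + 5457 + 2774 = 11588 m/s.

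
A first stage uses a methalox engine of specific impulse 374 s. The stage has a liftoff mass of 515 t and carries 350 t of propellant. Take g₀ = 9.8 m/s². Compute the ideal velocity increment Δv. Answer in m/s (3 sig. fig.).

v_e = Isp · g₀ = 374 × 9.8 = 3665.2 m/s.
m_f = m₀ − m_prop = 515 − 350 = 165 t.
From the ideal rocket equation, Δv = v_e · ln(m₀/m_f) = 3665.2 × ln(3.121) = 3665.2 × 1.1382 ≈ 4171.8 m/s.

Δv ≈ 4170 m/s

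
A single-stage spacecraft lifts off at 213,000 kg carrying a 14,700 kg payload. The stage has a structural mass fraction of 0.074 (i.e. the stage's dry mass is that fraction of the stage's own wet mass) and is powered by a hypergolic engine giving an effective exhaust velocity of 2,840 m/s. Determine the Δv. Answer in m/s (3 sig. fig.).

Δv ≈ 5630 m/s

Stage wet mass = m₀ − payload = 213,000 − 14,700 = 198,300 kg.
Stage dry mass = ε × stage wet mass = 0.074 × 198,300 = 14,674.2 kg.
Burnout mass m_f = stage dry + payload = 14,674.2 + 14,700 = 29,374.2 kg.
From the ideal rocket equation, Δv = v_e · ln(213,000/29,374.2) = 2840.0 × ln(7.251) = 2840.0 × 1.9812 ≈ 5627 m/s.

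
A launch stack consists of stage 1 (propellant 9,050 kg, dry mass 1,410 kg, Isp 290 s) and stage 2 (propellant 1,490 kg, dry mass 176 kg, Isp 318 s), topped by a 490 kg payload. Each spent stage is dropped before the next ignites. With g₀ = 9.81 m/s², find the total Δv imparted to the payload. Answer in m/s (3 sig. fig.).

Ignition mass of stage 1 = 9,050+1,410 + 1,490+176 + 490 = 12,616 kg.
Stage 1: m₀ = 12,616 kg, m_f = 12,616 − 9,050 = 3,566 kg; Δv = 290×9.81×ln(3.538) = 2844.9×1.2635 ≈ 3595 m/s.
Stage 2: m₀ = 2,156 kg, m_f = 2,156 − 1,490 = 666 kg; Δv = 318×9.81×ln(3.237) = 3119.6×1.1747 ≈ 3665 m/s.
Total Δv = 3595 + 3665 = 7260 m/s.

Δv ≈ 7260 m/s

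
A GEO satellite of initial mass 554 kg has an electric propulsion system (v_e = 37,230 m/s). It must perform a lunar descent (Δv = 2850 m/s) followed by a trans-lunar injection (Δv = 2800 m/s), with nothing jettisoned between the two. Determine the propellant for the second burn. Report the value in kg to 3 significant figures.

propellant for the second burn ≈ 37.2 kg

After the first burn: m = 554 × exp(−2850/37230.0) = 554 × 0.92631 = 513.176 kg.
After the second burn: m = 513.176 × exp(−2800/37230.0) = 513.176 × 0.92755 = 475.996 kg.
Second-burn propellant = 513.176 − 475.996 = 37.18 kg.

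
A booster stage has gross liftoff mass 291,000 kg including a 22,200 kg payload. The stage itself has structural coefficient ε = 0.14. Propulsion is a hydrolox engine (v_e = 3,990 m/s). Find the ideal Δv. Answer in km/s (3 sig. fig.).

Δv ≈ 6.31 km/s

Stage wet mass = m₀ − payload = 291,000 − 22,200 = 268,800 kg.
Stage dry mass = ε × stage wet mass = 0.14 × 268,800 = 37,632 kg.
Burnout mass m_f = stage dry + payload = 37,632 + 22,200 = 59,832 kg.
By the Tsiolkovsky rocket equation, Δv = v_e · ln(291,000/59,832) = 3990.0 × ln(4.864) = 3990.0 × 1.5818 ≈ 6311 m/s.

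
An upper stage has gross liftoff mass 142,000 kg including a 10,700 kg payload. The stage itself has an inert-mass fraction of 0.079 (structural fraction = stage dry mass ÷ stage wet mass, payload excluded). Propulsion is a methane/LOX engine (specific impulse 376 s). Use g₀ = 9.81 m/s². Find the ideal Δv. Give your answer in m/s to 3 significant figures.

Stage wet mass = m₀ − payload = 142,000 − 10,700 = 131,300 kg.
Stage dry mass = ε × stage wet mass = 0.079 × 131,300 = 10,372.7 kg.
Burnout mass m_f = stage dry + payload = 10,372.7 + 10,700 = 21,072.7 kg.
v_e = Isp · g₀ = 376 × 9.81 = 3688.6 m/s.
Δv = v_e · ln(142,000/21,072.7) = 3688.6 × ln(6.739) = 3688.6 × 1.9078 ≈ 7037 m/s.

Δv ≈ 7040 m/s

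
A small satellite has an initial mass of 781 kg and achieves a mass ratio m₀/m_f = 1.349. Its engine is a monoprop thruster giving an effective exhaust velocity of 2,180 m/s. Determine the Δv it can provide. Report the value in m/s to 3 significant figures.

Δv ≈ 653 m/s

Rocket equation: Δv = v_e · ln(1.349) = 2180.0 × 0.2994 ≈ 652.6 m/s.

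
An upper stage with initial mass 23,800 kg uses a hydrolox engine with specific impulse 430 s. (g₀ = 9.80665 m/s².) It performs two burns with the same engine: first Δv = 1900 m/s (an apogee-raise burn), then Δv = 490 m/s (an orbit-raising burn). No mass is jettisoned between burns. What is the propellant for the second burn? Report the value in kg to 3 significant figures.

v_e = Isp · g₀ = 430 × 9.80665 = 4216.9 m/s.
After the first burn: m = 23800 × exp(−1900/4216.9) = 23800 × 0.63726 = 15,166.8 kg.
After the second burn: m = 15,166.8 × exp(−490/4216.9) = 15,166.8 × 0.89030 = 13,503 kg.
Second-burn propellant = 15,166.8 − 13,503 = 1,663.8 kg.

propellant for the second burn ≈ 1660 kg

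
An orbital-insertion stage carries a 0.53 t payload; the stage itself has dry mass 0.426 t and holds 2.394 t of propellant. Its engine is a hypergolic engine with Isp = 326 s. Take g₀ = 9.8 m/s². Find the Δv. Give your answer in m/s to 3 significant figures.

v_e = Isp · g₀ = 326 × 9.8 = 3194.8 m/s.
m₀ = payload + dry + propellant = 0.53 + 0.426 + 2.394 = 3.35 t.
m_f = payload + dry = 0.53 + 0.426 = 0.956 t.
From the ideal rocket equation, Δv = v_e · ln(m₀/m_f) = 3194.8 × ln(3.504) = 3194.8 × 1.2540 ≈ 4006.1 m/s.

Δv ≈ 4010 m/s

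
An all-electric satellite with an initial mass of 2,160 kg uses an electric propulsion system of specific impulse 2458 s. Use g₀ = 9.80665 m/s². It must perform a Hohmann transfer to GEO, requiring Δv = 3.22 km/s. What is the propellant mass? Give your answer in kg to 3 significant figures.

v_e = Isp · g₀ = 2458 × 9.80665 = 24104.7 m/s.
By the Tsiolkovsky rocket equation, m₀/m_f = exp(Δv / v_e) = exp(3220 / 24104.7) = exp(0.1336) = 1.1429.
m_f = 2,160 / 1.1429 = 1,889.93 kg, so propellant = m₀ − m_f = 2,160 − 1,889.93 = 270.07 kg.

propellant mass ≈ 270 kg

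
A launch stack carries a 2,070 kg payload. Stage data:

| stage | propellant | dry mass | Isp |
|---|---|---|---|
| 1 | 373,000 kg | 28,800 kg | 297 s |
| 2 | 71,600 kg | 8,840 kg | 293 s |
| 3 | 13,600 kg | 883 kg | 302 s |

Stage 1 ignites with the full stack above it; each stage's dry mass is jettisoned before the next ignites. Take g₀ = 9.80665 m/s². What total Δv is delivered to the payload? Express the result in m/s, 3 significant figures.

Δv ≈ 13000 m/s

Ignition mass of stage 1 = 373,000+28,800 + 71,600+8,840 + 13,600+883 + 2,070 = 498,793 kg.
Stage 1: m₀ = 498,793 kg, m_f = 498,793 − 373,000 = 125,793 kg; Δv = 297×9.80665×ln(3.965) = 2912.6×1.3776 ≈ 4012 m/s.
Stage 2: m₀ = 96,993 kg, m_f = 96,993 − 71,600 = 25,393 kg; Δv = 293×9.80665×ln(3.82) = 2873.3×1.3402 ≈ 3851 m/s.
Stage 3: m₀ = 16,553 kg, m_f = 16,553 − 13,600 = 2,953 kg; Δv = 302×9.80665×ln(5.605) = 2961.6×1.7237 ≈ 5105 m/s.
Total Δv = 4012 + 3851 + 5105 = 12968 m/s.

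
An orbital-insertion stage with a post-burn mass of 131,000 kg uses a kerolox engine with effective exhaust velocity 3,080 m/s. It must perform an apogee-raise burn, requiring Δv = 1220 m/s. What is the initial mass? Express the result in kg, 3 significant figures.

initial mass ≈ 195000 kg

m₀/m_f = exp(Δv / v_e) = exp(1220 / 3080.0) = exp(0.3961) = 1.4860.
m₀ = m_f × 1.4860 = 131,000 × 1.4860 = 194,666 kg.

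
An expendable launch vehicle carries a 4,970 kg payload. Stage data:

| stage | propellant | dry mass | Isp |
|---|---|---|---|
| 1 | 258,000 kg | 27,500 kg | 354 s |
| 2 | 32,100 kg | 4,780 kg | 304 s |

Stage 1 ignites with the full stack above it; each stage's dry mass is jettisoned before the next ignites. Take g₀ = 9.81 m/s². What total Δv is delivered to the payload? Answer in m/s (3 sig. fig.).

Δv ≈ 9730 m/s

Ignition mass of stage 1 = 258,000+27,500 + 32,100+4,780 + 4,970 = 327,350 kg.
Stage 1: m₀ = 327,350 kg, m_f = 327,350 − 258,000 = 69,350 kg; Δv = 354×9.81×ln(4.72) = 3472.7×1.5519 ≈ 5389 m/s.
Stage 2: m₀ = 41,850 kg, m_f = 41,850 − 32,100 = 9,750 kg; Δv = 304×9.81×ln(4.292) = 2982.2×1.4568 ≈ 4345 m/s.
Total Δv = 5389 + 4345 = 9734 m/s.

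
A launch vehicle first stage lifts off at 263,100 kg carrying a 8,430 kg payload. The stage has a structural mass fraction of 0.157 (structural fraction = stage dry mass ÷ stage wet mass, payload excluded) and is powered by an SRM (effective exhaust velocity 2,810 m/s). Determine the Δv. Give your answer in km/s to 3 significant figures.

Stage wet mass = m₀ − payload = 263,100 − 8,430 = 254,670 kg.
Stage dry mass = ε × stage wet mass = 0.157 × 254,670 = 39,983.2 kg.
Burnout mass m_f = stage dry + payload = 39,983.2 + 8,430 = 48,413.2 kg.
Δv = v_e · ln(263,100/48,413.2) = 2810.0 × ln(5.434) = 2810.0 × 1.6928 ≈ 4757 m/s.

Δv ≈ 4.76 km/s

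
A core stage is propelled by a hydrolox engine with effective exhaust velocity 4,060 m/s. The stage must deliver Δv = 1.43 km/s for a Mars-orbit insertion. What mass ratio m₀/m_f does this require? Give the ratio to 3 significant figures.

mass ratio ≈ 1.42

Rocket equation: m₀/m_f = exp(Δv / v_e) = exp(1430 / 4060.0) = exp(0.3522) = 1.4222.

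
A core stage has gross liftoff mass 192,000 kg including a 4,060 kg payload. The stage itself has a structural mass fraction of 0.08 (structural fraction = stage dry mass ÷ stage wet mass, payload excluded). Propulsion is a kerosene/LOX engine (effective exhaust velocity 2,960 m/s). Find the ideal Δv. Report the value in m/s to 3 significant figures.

Δv ≈ 6830 m/s

Stage wet mass = m₀ − payload = 192,000 − 4,060 = 187,940 kg.
Stage dry mass = ε × stage wet mass = 0.08 × 187,940 = 15,035.2 kg.
Burnout mass m_f = stage dry + payload = 15,035.2 + 4,060 = 19,095.2 kg.
Rocket equation: Δv = v_e · ln(192,000/19,095.2) = 2960.0 × ln(10.05) = 2960.0 × 2.3081 ≈ 6832 m/s.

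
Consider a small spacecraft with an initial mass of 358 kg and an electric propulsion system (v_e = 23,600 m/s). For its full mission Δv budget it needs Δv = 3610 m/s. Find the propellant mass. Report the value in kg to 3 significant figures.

propellant mass ≈ 50.8 kg

From the ideal rocket equation, m₀/m_f = exp(Δv / v_e) = exp(3610 / 23600.0) = exp(0.1530) = 1.1653.
m_f = 358 / 1.1653 = 307.217 kg, so propellant = m₀ − m_f = 358 − 307.217 = 50.783 kg.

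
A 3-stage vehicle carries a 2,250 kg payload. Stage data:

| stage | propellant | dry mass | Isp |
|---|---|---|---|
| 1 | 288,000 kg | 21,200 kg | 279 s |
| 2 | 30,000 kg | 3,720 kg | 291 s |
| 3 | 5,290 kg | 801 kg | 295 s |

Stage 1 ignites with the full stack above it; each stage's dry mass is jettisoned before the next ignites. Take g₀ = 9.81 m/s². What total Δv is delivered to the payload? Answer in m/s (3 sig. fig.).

Ignition mass of stage 1 = 288,000+21,200 + 30,000+3,720 + 5,290+801 + 2,250 = 351,261 kg.
Stage 1: m₀ = 351,261 kg, m_f = 351,261 − 288,000 = 63,261 kg; Δv = 279×9.81×ln(5.553) = 2737.0×1.7143 ≈ 4692 m/s.
Stage 2: m₀ = 42,061 kg, m_f = 42,061 − 30,000 = 12,061 kg; Δv = 291×9.81×ln(3.487) = 2854.7×1.2491 ≈ 3566 m/s.
Stage 3: m₀ = 8,341 kg, m_f = 8,341 − 5,290 = 3,051 kg; Δv = 295×9.81×ln(2.734) = 2894.0×1.0057 ≈ 2910 m/s.
Total Δv = 4692 + 3566 + 2910 = 11168 m/s.

Δv ≈ 11200 m/s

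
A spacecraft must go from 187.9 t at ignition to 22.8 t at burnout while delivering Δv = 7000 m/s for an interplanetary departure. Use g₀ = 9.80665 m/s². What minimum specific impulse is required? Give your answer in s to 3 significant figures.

ln(m₀/m_f) = ln(187900/22800) = ln(8.241) = 2.1091.
From the ideal rocket equation, v_e = Δv / ln(m₀/m_f) = 7000 / 2.1091 = 3318.9 m/s.
Isp = v_e / g₀ = 3318.9 / 9.80665 = 338.4 s.

Isp ≈ 338 s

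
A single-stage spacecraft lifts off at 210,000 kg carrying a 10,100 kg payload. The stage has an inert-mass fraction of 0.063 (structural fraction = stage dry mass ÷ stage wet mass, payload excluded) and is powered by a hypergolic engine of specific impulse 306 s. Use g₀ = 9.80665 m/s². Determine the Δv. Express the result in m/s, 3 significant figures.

Δv ≈ 6680 m/s

Stage wet mass = m₀ − payload = 210,000 − 10,100 = 199,900 kg.
Stage dry mass = ε × stage wet mass = 0.063 × 199,900 = 12,593.7 kg.
Burnout mass m_f = stage dry + payload = 12,593.7 + 10,100 = 22,693.7 kg.
v_e = Isp · g₀ = 306 × 9.80665 = 3000.8 m/s.
From the ideal rocket equation, Δv = v_e · ln(210,000/22,693.7) = 3000.8 × ln(9.254) = 3000.8 × 2.2250 ≈ 6677 m/s.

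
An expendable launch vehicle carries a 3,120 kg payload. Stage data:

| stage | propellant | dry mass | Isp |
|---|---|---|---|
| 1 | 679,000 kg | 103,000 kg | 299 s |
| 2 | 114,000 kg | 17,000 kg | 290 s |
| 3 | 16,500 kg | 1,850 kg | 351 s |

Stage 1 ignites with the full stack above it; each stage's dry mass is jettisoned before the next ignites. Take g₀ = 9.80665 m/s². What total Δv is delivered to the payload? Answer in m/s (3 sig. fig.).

Ignition mass of stage 1 = 679,000+103,000 + 114,000+17,000 + 16,500+1,850 + 3,120 = 934,470 kg.
Stage 1: m₀ = 934,470 kg, m_f = 934,470 − 679,000 = 255,470 kg; Δv = 299×9.80665×ln(3.658) = 2932.2×1.2969 ≈ 3803 m/s.
Stage 2: m₀ = 152,470 kg, m_f = 152,470 − 114,000 = 38,470 kg; Δv = 290×9.80665×ln(3.963) = 2843.9×1.3771 ≈ 3916 m/s.
Stage 3: m₀ = 21,470 kg, m_f = 21,470 − 16,500 = 4,970 kg; Δv = 351×9.80665×ln(4.32) = 3442.1×1.4632 ≈ 5037 m/s.
Total Δv = 3803 + 3916 + 5037 = 12756 m/s.

Δv ≈ 12800 m/s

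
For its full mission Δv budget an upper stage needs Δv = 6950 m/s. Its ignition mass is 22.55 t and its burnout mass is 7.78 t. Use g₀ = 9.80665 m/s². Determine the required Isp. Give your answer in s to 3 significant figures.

ln(m₀/m_f) = ln(22550/7780) = ln(2.898) = 1.0642.
By the Tsiolkovsky rocket equation, v_e = Δv / ln(m₀/m_f) = 6950 / 1.0642 = 6530.9 m/s.
Isp = v_e / g₀ = 6530.9 / 9.80665 = 666.0 s.

Isp ≈ 666 s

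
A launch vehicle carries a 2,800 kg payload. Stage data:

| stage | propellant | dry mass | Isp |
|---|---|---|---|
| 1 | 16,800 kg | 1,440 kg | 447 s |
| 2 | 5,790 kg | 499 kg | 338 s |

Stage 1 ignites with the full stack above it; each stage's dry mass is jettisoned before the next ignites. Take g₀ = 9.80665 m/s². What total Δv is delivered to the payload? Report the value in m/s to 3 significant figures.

Δv ≈ 7540 m/s

Ignition mass of stage 1 = 16,800+1,440 + 5,790+499 + 2,800 = 27,329 kg.
Stage 1: m₀ = 27,329 kg, m_f = 27,329 − 16,800 = 10,529 kg; Δv = 447×9.80665×ln(2.596) = 4383.6×0.9538 ≈ 4181 m/s.
Stage 2: m₀ = 9,089 kg, m_f = 9,089 − 5,790 = 3,299 kg; Δv = 338×9.80665×ln(2.755) = 3314.6×1.0134 ≈ 3359 m/s.
Total Δv = 4181 + 3359 = 7540 m/s.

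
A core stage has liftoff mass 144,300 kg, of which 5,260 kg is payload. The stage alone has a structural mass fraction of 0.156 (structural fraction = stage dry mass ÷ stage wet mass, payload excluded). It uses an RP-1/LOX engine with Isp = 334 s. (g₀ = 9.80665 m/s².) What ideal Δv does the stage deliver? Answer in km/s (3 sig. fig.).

Stage wet mass = m₀ − payload = 144,300 − 5,260 = 139,040 kg.
Stage dry mass = ε × stage wet mass = 0.156 × 139,040 = 21,690.2 kg.
Burnout mass m_f = stage dry + payload = 21,690.2 + 5,260 = 26,950.2 kg.
v_e = Isp · g₀ = 334 × 9.80665 = 3275.4 m/s.
Δv = v_e · ln(144,300/26,950.2) = 3275.4 × ln(5.354) = 3275.4 × 1.6779 ≈ 5496 m/s.

Δv ≈ 5.50 km/s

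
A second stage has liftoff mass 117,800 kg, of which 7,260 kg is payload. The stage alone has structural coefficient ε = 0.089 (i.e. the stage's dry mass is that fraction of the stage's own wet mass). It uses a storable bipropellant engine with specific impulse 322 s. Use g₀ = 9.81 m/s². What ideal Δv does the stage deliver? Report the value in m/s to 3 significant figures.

Stage wet mass = m₀ − payload = 117,800 − 7,260 = 110,540 kg.
Stage dry mass = ε × stage wet mass = 0.089 × 110,540 = 9,838.06 kg.
Burnout mass m_f = stage dry + payload = 9,838.06 + 7,260 = 17,098.06 kg.
v_e = Isp · g₀ = 322 × 9.81 = 3158.8 m/s.
From the ideal rocket equation, Δv = v_e · ln(117,800/17,098.06) = 3158.8 × ln(6.89) = 3158.8 × 1.9300 ≈ 6097 m/s.

Δv ≈ 6100 m/s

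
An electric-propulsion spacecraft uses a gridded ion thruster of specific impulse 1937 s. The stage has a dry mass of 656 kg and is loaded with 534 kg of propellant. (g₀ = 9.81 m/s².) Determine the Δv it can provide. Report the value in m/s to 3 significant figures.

v_e = Isp · g₀ = 1937 × 9.81 = 19002.0 m/s.
m₀ = m_dry + m_prop = 656 + 534 = 1,190 kg.
Δv = v_e · ln(m₀/m_f) = 19002.0 × ln(1.814) = 19002.0 × 0.5955 ≈ 11316.6 m/s.

Δv ≈ 11300 m/s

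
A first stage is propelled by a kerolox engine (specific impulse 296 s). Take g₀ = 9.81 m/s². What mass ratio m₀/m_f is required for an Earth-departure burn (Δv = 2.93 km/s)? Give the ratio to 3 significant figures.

mass ratio ≈ 2.74

v_e = Isp · g₀ = 296 × 9.81 = 2903.8 m/s.
Using Δv = v_e ln(m₀/m_f): m₀/m_f = exp(Δv / v_e) = exp(2930 / 2903.8) = exp(1.0090) = 2.7430.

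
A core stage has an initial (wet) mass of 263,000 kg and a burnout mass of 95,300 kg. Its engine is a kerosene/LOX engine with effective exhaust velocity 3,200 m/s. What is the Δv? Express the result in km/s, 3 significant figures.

Δv ≈ 3.25 km/s

Δv = v_e · ln(m₀/m_f) = 3200.0 × ln(2.76) = 3200.0 × 1.0151 ≈ 3248.4 m/s.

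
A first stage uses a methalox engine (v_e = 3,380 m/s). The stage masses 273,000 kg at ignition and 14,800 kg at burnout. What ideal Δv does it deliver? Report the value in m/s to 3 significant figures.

Rocket equation: Δv = v_e · ln(m₀/m_f) = 3380.0 × ln(18.45) = 3380.0 × 2.9148 ≈ 9852.2 m/s.

Δv ≈ 9850 m/s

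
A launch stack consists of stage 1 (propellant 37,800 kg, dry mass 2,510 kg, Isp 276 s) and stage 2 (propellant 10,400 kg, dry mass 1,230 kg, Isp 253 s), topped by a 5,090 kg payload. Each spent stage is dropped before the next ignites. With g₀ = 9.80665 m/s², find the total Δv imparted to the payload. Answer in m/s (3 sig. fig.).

Ignition mass of stage 1 = 37,800+2,510 + 10,400+1,230 + 5,090 = 57,030 kg.
Stage 1: m₀ = 57,030 kg, m_f = 57,030 − 37,800 = 19,230 kg; Δv = 276×9.80665×ln(2.966) = 2706.6×1.0871 ≈ 2942 m/s.
Stage 2: m₀ = 16,720 kg, m_f = 16,720 − 10,400 = 6,320 kg; Δv = 253×9.80665×ln(2.646) = 2481.1×0.9729 ≈ 2414 m/s.
Total Δv = 2942 + 2414 = 5356 m/s.

Δv ≈ 5360 m/s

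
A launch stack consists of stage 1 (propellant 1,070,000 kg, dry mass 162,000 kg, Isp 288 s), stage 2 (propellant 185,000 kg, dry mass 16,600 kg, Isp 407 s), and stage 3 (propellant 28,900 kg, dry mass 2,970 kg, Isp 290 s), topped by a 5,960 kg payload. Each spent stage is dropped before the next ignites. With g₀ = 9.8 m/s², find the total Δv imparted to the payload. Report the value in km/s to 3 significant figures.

Δv ≈ 13.7 km/s

Ignition mass of stage 1 = 1,070,000+162,000 + 185,000+16,600 + 28,900+2,970 + 5,960 = 1,471,430 kg.
Stage 1: m₀ = 1,471,430 kg, m_f = 1,471,430 − 1,070,000 = 401,430 kg; Δv = 288×9.8×ln(3.665) = 2822.4×1.2990 ≈ 3666 m/s.
Stage 2: m₀ = 239,430 kg, m_f = 239,430 − 185,000 = 54,430 kg; Δv = 407×9.8×ln(4.399) = 3988.6×1.4813 ≈ 5908 m/s.
Stage 3: m₀ = 37,830 kg, m_f = 37,830 − 28,900 = 8,930 kg; Δv = 290×9.8×ln(4.236) = 2842.0×1.4437 ≈ 4103 m/s.
Total Δv = 3666 + 5908 + 4103 = 13677 m/s.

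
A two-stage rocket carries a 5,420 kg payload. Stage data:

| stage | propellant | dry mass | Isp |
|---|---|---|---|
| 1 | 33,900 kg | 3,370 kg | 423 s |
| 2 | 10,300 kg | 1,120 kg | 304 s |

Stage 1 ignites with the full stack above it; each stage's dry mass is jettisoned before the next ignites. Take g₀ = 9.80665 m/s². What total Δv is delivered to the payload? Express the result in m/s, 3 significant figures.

Ignition mass of stage 1 = 33,900+3,370 + 10,300+1,120 + 5,420 = 54,110 kg.
Stage 1: m₀ = 54,110 kg, m_f = 54,110 − 33,900 = 20,210 kg; Δv = 423×9.80665×ln(2.677) = 4148.2×0.9848 ≈ 4085 m/s.
Stage 2: m₀ = 16,840 kg, m_f = 16,840 − 10,300 = 6,540 kg; Δv = 304×9.80665×ln(2.575) = 2981.2×0.9458 ≈ 2820 m/s.
Total Δv = 4085 + 2820 = 6905 m/s.

Δv ≈ 6910 m/s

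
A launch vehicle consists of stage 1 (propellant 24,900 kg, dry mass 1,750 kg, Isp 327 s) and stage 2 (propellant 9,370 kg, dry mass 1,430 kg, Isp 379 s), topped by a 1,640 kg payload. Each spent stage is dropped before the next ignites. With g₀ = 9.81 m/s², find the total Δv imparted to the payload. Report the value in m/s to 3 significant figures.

Δv ≈ 8450 m/s

Ignition mass of stage 1 = 24,900+1,750 + 9,370+1,430 + 1,640 = 39,090 kg.
Stage 1: m₀ = 39,090 kg, m_f = 39,090 − 24,900 = 14,190 kg; Δv = 327×9.81×ln(2.755) = 3207.9×1.0133 ≈ 3251 m/s.
Stage 2: m₀ = 12,440 kg, m_f = 12,440 − 9,370 = 3,070 kg; Δv = 379×9.81×ln(4.052) = 3718.0×1.3992 ≈ 5202 m/s.
Total Δv = 3251 + 5202 = 8453 m/s.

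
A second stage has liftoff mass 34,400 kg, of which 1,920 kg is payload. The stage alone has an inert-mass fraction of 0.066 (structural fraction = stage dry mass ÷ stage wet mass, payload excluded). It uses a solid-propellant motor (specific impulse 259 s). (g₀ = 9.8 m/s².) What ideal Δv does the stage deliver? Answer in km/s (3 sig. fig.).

Stage wet mass = m₀ − payload = 34,400 − 1,920 = 32,480 kg.
Stage dry mass = ε × stage wet mass = 0.066 × 32,480 = 2,143.68 kg.
Burnout mass m_f = stage dry + payload = 2,143.68 + 1,920 = 4,063.68 kg.
v_e = Isp · g₀ = 259 × 9.8 = 2538.2 m/s.
Δv = v_e · ln(34,400/4,063.68) = 2538.2 × ln(8.465) = 2538.2 × 2.1360 ≈ 5422 m/s.

Δv ≈ 5.42 km/s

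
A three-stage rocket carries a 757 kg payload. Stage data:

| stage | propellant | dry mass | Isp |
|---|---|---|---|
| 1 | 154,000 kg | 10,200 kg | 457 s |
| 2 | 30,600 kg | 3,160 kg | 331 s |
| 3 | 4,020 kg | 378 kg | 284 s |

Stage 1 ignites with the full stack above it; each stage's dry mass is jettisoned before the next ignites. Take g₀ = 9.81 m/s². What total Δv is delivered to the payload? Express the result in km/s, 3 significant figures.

Ignition mass of stage 1 = 154,000+10,200 + 30,600+3,160 + 4,020+378 + 757 = 203,115 kg.
Stage 1: m₀ = 203,115 kg, m_f = 203,115 − 154,000 = 49,115 kg; Δv = 457×9.81×ln(4.135) = 4483.2×1.4196 ≈ 6364 m/s.
Stage 2: m₀ = 38,915 kg, m_f = 38,915 − 30,600 = 8,315 kg; Δv = 331×9.81×ln(4.68) = 3247.1×1.5433 ≈ 5011 m/s.
Stage 3: m₀ = 5,155 kg, m_f = 5,155 − 4,020 = 1,135 kg; Δv = 284×9.81×ln(4.542) = 2786.0×1.5133 ≈ 4216 m/s.
Total Δv = 6364 + 5011 + 4216 = 15591 m/s.

Δv ≈ 15.6 km/s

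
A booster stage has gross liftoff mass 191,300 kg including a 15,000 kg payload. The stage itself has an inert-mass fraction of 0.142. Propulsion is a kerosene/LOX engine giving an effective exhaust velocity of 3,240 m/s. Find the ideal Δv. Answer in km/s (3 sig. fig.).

Stage wet mass = m₀ − payload = 191,300 − 15,000 = 176,300 kg.
Stage dry mass = ε × stage wet mass = 0.142 × 176,300 = 25,034.6 kg.
Burnout mass m_f = stage dry + payload = 25,034.6 + 15,000 = 40,034.6 kg.
Δv = v_e · ln(191,300/40,034.6) = 3240.0 × ln(4.778) = 3240.0 × 1.5641 ≈ 5068 m/s.

Δv ≈ 5.07 km/s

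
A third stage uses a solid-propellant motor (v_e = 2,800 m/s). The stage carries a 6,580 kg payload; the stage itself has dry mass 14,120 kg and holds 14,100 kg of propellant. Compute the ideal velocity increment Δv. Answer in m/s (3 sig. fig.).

Δv ≈ 1450 m/s

m₀ = payload + dry + propellant = 6,580 + 14,120 + 14,100 = 34,800 kg.
m_f = payload + dry = 6,580 + 14,120 = 20,700 kg.
Using Δv = v_e ln(m₀/m_f): Δv = v_e · ln(m₀/m_f) = 2800.0 × ln(1.681) = 2800.0 × 0.5195 ≈ 1454.6 m/s.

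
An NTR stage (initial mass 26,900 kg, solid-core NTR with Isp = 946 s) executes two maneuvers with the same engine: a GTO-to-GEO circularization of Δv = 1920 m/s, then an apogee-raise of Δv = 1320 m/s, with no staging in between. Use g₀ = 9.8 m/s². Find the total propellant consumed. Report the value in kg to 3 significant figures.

total propellant consumed ≈ 7930 kg

v_e = Isp · g₀ = 946 × 9.8 = 9270.8 m/s.
After the first burn: m = 26900 × exp(−1920/9270.8) = 26900 × 0.81294 = 21,868.1 kg.
After the second burn: m = 21,868.1 × exp(−1320/9270.8) = 21,868.1 × 0.86729 = 18,966 kg.
Total propellant = m₀ − m_final = 26900 − 18,966 = 7,934 kg.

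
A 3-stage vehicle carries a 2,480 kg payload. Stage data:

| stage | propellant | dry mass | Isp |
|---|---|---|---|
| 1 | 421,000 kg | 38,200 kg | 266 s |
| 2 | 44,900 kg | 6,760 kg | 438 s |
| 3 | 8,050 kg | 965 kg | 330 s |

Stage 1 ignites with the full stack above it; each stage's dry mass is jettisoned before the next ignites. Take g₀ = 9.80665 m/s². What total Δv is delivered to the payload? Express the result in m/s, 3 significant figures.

Δv ≈ 13500 m/s

Ignition mass of stage 1 = 421,000+38,200 + 44,900+6,760 + 8,050+965 + 2,480 = 522,355 kg.
Stage 1: m₀ = 522,355 kg, m_f = 522,355 − 421,000 = 101,355 kg; Δv = 266×9.80665×ln(5.154) = 2608.6×1.6397 ≈ 4277 m/s.
Stage 2: m₀ = 63,155 kg, m_f = 63,155 − 44,900 = 18,255 kg; Δv = 438×9.80665×ln(3.46) = 4295.3×1.2412 ≈ 5331 m/s.
Stage 3: m₀ = 11,495 kg, m_f = 11,495 − 8,050 = 3,445 kg; Δv = 330×9.80665×ln(3.337) = 3236.2×1.2050 ≈ 3900 m/s.
Total Δv = 4277 + 5331 + 3900 = 13508 m/s.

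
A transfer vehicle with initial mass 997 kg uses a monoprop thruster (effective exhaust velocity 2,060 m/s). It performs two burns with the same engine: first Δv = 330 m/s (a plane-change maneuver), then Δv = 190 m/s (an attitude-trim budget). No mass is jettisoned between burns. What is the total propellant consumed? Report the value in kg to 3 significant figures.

After the first burn: m = 997 × exp(−330/2060.0) = 997 × 0.85198 = 849.424 kg.
After the second burn: m = 849.424 × exp(−190/2060.0) = 849.424 × 0.91189 = 774.581 kg.
Total propellant = m₀ − m_final = 997 − 774.581 = 222.419 kg.

total propellant consumed ≈ 222 kg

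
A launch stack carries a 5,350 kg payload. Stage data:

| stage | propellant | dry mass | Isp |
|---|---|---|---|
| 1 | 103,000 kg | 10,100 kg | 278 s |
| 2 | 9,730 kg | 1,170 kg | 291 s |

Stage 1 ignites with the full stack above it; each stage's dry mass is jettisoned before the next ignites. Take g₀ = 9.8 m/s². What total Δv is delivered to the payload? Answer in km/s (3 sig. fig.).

Ignition mass of stage 1 = 103,000+10,100 + 9,730+1,170 + 5,350 = 129,350 kg.
Stage 1: m₀ = 129,350 kg, m_f = 129,350 − 103,000 = 26,350 kg; Δv = 278×9.8×ln(4.909) = 2724.4×1.5911 ≈ 4335 m/s.
Stage 2: m₀ = 16,250 kg, m_f = 16,250 − 9,730 = 6,520 kg; Δv = 291×9.8×ln(2.492) = 2851.8×0.9132 ≈ 2604 m/s.
Total Δv = 4335 + 2604 = 6939 m/s.

Δv ≈ 6.94 km/s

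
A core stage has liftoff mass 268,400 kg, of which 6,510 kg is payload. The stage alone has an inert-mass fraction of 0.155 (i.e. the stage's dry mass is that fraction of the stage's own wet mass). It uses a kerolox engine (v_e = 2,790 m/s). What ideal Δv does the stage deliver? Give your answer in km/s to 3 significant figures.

Stage wet mass = m₀ − payload = 268,400 − 6,510 = 261,890 kg.
Stage dry mass = ε × stage wet mass = 0.155 × 261,890 = 40,593 kg.
Burnout mass m_f = stage dry + payload = 40,593 + 6,510 = 47,103 kg.
Δv = v_e · ln(268,400/47,103) = 2790.0 × ln(5.698) = 2790.0 × 1.7401 ≈ 4855 m/s.

Δv ≈ 4.85 km/s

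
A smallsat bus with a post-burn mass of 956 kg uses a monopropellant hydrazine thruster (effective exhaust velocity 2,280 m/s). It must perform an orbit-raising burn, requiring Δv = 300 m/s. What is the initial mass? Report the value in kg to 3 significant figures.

m₀/m_f = exp(Δv / v_e) = exp(300 / 2280.0) = exp(0.1316) = 1.1406.
m₀ = m_f × 1.1406 = 956 × 1.1406 = 1,090.41 kg.

initial mass ≈ 1090 kg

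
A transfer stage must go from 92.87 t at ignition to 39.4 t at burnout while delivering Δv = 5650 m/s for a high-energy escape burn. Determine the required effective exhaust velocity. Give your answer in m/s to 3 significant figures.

ln(m₀/m_f) = ln(92870/39400) = ln(2.357) = 0.8574.
v_e = Δv / ln(m₀/m_f) = 5650 / 0.8574 = 6589.4 m/s.

v_e ≈ 6590 m/s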